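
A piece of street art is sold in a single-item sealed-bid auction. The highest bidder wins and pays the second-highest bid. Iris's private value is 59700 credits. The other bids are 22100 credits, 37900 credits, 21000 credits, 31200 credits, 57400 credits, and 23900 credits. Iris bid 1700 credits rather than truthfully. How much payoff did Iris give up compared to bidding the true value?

The highest competing bid is 57400 credits.
Bidding truthfully at 59700 credits: Iris has the top bid, wins, and pays the second-highest bid 57400 credits. Payoff = 59700 credits − 57400 credits = 2300 credits.
Bidding 1700 credits: the top bid is 57400 credits (a rival), so Iris loses. Payoff = 0 credits.
Regret = truthful payoff − actual payoff = 2300 credits − 0 credits = 2300 credits.

Payoff forgone: 2300 credits.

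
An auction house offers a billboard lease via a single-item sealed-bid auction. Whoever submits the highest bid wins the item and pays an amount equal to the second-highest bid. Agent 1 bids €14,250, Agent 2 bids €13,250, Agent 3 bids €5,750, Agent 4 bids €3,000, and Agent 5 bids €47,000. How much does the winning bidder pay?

Price paid: €14,250.

Bids in descending order: Agent 5 €47,000, then Agent 1 €14,250, then Agent 2 €13,250, then Agent 3 €5,750, then Agent 4 €3,000.
Agent 5 has the highest bid, so Agent 5 wins.
The second-highest bid is €14,250, so that is what Agent 5 pays.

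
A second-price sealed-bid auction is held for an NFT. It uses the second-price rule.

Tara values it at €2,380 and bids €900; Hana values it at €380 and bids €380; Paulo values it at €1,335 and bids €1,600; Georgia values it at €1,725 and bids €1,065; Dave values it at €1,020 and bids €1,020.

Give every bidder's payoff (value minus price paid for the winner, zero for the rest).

Ordered from highest: Paulo €1,600 > Georgia €1,065 > Dave €1,020 > Tara €900 > Hana €380.
Paulo has the top bid and wins; the price is the second-highest bid, €1,065.
Paulo's payoff = €1,335 − €1,065 = €270. All other bidders lose, so their payoff is 0.

Tara €0, Hana €0, Paulo €270, Georgia €0, Dave €0.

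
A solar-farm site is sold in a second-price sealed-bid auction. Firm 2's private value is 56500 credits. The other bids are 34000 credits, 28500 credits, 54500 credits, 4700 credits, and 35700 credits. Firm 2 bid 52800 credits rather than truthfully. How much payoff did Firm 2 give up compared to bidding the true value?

The highest competing bid is 54500 credits.
Bidding truthfully at 56500 credits: Firm 2 has the top bid, wins, and pays the second-highest bid 54500 credits. Payoff = 56500 credits − 54500 credits = 2000 credits.
Bidding 52800 credits: the top bid is 54500 credits (a rival), so Firm 2 loses. Payoff = 0 credits.
Regret = truthful payoff − actual payoff = 2000 credits − 0 credits = 2000 credits.

Regret: 2000 credits.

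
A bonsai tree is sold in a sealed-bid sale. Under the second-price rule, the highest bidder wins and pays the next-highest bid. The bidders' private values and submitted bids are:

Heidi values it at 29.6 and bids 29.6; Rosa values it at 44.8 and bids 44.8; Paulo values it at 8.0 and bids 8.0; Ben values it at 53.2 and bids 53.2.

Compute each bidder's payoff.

Bids in descending order: Ben 53.2 > Rosa 44.8 > Heidi 29.6 > Paulo 8.0.
Ben has the top bid and wins; the price is the second-highest bid, 44.8.
Ben's payoff = 53.2 − 44.8 = 8.4. All other bidders lose, so their payoff is 0.

Payoffs: Heidi 0.0, Rosa 0.0, Paulo 0.0, Ben 8.4.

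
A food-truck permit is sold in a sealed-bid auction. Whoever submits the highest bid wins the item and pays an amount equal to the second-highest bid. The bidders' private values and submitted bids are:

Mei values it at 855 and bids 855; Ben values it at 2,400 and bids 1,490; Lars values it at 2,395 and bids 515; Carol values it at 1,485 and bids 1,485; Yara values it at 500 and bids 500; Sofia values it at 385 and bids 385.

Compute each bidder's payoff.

Sorted high to low: Ben 1,490; Carol 1,485; Mei 855; Lars 515; Yara 500; Sofia 385.
Ben has the top bid and wins; the price is the second-highest bid, 1,485.
Ben's payoff = 2,400 − 1,485 = 915. All other bidders lose, so their payoff is 0.

Payoffs: Mei 0, Ben 915, Lars 0, Carol 0, Yara 0, Sofia 0.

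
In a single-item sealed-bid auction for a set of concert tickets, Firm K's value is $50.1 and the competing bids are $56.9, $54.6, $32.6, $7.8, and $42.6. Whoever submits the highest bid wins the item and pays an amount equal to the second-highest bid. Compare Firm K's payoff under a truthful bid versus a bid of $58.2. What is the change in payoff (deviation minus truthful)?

Change in payoff: -$6.8.

The highest competing bid is $56.9.
Bidding truthfully at $50.1: the top bid is $56.9 (a rival), so Firm K loses. Payoff = $0.0.
Bidding $58.2: Firm K has the top bid, wins, and pays the second-highest bid $56.9. Payoff = $50.1 − $56.9 = -$6.8.
Change = -$6.8 − $0.0 = -$6.8.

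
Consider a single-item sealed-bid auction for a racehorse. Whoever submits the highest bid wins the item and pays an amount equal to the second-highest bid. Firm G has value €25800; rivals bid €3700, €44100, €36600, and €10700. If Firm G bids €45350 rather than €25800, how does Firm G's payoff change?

Payoff change: -€18300.

The highest competing bid is €44100.
Bidding truthfully at €25800: the top bid is €44100 (a rival), so Firm G loses. Payoff = €0.
Bidding €45350: Firm G has the top bid, wins, and pays the second-highest bid €44100. Payoff = €25800 − €44100 = -€18300.
Change = -€18300 − €0 = -€18300.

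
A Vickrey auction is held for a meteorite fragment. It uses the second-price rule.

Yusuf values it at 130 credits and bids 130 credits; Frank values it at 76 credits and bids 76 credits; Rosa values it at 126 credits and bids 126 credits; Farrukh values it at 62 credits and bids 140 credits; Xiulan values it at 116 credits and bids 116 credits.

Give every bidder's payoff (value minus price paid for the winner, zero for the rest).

Yusuf 0 credits, Frank 0 credits, Rosa 0 credits, Farrukh -68 credits, Xiulan 0 credits.

Sorted high to low: Farrukh 140 credits > Yusuf 130 credits > Rosa 126 credits > Xiulan 116 credits > Frank 76 credits.
Farrukh has the top bid and wins; the price is the second-highest bid, 130 credits.
Farrukh's payoff = 62 credits − 130 credits = -68 credits. All other bidders lose, so their payoff is 0.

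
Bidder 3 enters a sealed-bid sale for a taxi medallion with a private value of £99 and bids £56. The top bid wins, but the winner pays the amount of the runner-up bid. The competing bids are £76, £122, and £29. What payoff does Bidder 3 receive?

The bidder's payoff: £0.

Highest competing bid: £122.
Bidder 3's bid £56 is not the highest, so Bidder 3 loses, pays nothing, and earns zero payoff.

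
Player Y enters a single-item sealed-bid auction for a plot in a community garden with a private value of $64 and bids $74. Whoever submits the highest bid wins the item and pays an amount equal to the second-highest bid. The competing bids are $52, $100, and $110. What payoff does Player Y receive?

Highest competing bid: $110.
Player Y's bid $74 is not the highest, so Player Y loses, pays nothing, and earns zero payoff.

Payoff = $0.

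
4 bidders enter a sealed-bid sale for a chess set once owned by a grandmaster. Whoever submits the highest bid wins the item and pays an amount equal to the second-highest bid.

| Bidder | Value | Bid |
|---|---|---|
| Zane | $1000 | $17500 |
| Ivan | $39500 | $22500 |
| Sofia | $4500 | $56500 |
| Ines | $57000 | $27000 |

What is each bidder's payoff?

Zane $0, Ivan $0, Sofia -$22500, Ines $0.

Ranking the bids: Sofia $56500; Ines $27000; Ivan $22500; Zane $17500.
Sofia has the top bid and wins; the price is the second-highest bid, $27000.
Sofia's payoff = $4500 − $27000 = -$22500. All other bidders lose, so their payoff is 0.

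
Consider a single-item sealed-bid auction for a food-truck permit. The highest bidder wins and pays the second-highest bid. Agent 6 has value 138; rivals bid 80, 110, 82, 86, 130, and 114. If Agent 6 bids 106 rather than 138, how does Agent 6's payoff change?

The highest competing bid is 130.
Bidding truthfully at 138: Agent 6 has the top bid, wins, and pays the second-highest bid 130. Payoff = 138 − 130 = 8.
Bidding 106: the top bid is 130 (a rival), so Agent 6 loses. Payoff = 0.
Change = 0 − 8 = -8.

-8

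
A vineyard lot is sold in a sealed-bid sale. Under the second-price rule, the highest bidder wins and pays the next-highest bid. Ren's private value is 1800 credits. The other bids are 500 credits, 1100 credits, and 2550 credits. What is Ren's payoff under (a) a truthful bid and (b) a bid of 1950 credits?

Truthful: 0 credits; alternative: 0 credits.

The highest competing bid is 2550 credits.
Bidding truthfully at 1800 credits: the top bid is 2550 credits (a rival), so Ren loses. Payoff = 0 credits.
Bidding 1950 credits: the top bid is 2550 credits (a rival), so Ren loses. Payoff = 0 credits.
The bid only affects whether you win, not the price — here both bids land on the same side of the top rival bid, so the deviation is payoff-neutral.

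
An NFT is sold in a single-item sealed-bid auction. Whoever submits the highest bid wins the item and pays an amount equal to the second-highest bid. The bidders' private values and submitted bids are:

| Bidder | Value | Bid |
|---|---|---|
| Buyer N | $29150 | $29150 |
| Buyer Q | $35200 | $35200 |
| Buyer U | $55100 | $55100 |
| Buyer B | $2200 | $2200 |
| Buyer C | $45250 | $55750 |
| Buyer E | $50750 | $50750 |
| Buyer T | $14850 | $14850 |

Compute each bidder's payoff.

Ordered from highest: Buyer C $55750; Buyer U $55100; Buyer E $50750; Buyer Q $35200; Buyer N $29150; Buyer T $14850; Buyer B $2200.
Buyer C has the top bid and wins; the price is the second-highest bid, $55100.
Buyer C's payoff = $45250 − $55100 = -$9850. All other bidders lose, so their payoff is 0.

Payoffs: Buyer N $0, Buyer Q $0, Buyer U $0, Buyer B $0, Buyer C -$9850, Buyer E $0, Buyer T $0.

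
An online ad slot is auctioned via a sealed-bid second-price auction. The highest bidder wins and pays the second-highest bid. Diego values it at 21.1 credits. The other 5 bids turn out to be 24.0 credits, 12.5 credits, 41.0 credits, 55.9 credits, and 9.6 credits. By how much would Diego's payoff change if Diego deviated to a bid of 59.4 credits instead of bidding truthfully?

The highest competing bid is 55.9 credits.
Bidding truthfully at 21.1 credits: the top bid is 55.9 credits (a rival), so Diego loses. Payoff = 0.0 credits.
Bidding 59.4 credits: Diego has the top bid, wins, and pays the second-highest bid 55.9 credits. Payoff = 21.1 credits − 55.9 credits = -34.8 credits.
Change = -34.8 credits − 0.0 credits = -34.8 credits.
This is the dominant-strategy logic: truthful bidding weakly beats any alternative.

Change in payoff: -34.8 credits.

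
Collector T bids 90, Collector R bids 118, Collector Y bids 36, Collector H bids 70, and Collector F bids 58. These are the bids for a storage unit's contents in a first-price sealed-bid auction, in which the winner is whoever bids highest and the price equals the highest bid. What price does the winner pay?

118

Bids in descending order: Collector R 118 > Collector T 90 > Collector H 70 > Collector F 58 > Collector Y 36.
Collector R is the highest bidder, so Collector R wins.
Under the first-price rule, the price is the highest bid: 118.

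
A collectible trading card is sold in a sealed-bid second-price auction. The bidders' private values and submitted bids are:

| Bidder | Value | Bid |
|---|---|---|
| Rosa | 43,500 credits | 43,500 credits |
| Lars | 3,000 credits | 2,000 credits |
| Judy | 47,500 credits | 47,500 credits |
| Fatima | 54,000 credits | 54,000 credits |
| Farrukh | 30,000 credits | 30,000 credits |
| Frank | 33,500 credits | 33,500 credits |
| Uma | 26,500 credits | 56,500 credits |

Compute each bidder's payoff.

Bids in descending order: Uma 56,500 credits > Fatima 54,000 credits > Judy 47,500 credits > Rosa 43,500 credits > Frank 33,500 credits > Farrukh 30,000 credits > Lars 2,000 credits.
Uma has the top bid and wins; the price is the second-highest bid, 54,000 credits.
Uma's payoff = 26,500 credits − 54,000 credits = -27,500 credits. All other bidders lose, so their payoff is 0.

Rosa 0 credits, Lars 0 credits, Judy 0 credits, Fatima 0 credits, Farrukh 0 credits, Frank 0 credits, Uma -27,500 credits.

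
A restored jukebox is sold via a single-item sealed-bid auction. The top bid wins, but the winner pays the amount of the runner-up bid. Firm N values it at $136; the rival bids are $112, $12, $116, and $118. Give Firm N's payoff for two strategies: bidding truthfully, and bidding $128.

Truthful: $18; alternative: $18.

The highest competing bid is $118.
Bidding truthfully at $136: Firm N has the top bid, wins, and pays the second-highest bid $118. Payoff = $136 − $118 = $18.
Bidding $128: Firm N has the top bid, wins, and pays the second-highest bid $118. Payoff = $136 − $118 = $18.
The bid only affects whether you win, not the price — here both bids land on the same side of the top rival bid, so the deviation is payoff-neutral.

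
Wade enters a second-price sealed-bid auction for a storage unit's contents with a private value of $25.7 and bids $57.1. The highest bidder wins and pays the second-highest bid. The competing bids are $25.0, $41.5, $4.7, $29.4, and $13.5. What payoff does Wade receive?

Wade's payoff: -$15.8.

Highest competing bid: $41.5.
Wade's bid $57.1 is the highest overall, so Wade wins and pays the second-highest bid, $41.5.
Payoff = value − price = $25.7 − $41.5 = -$15.8.
Overbidding won the item at a price above value — truthful bidding would have avoided this loss.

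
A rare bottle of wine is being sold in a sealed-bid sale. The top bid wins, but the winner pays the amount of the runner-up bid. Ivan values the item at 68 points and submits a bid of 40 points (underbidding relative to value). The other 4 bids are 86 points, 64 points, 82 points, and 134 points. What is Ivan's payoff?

Payoff = 0 points.

Highest competing bid: 134 points.
Ivan's bid 40 points is not the highest, so Ivan loses, pays nothing, and earns zero payoff.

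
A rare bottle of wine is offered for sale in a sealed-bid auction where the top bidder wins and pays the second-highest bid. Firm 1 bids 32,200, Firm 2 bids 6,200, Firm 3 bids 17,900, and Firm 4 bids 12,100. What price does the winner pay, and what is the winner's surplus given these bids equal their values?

Ordered from highest: Firm 1 32,200 > Firm 3 17,900 > Firm 4 12,100 > Firm 2 6,200.
Firm 1 is the highest bidder, so Firm 1 wins.
Under the second-price rule, the price is the second-highest bid: 17,900.
Surplus = 32,200 − 17,900 = 14,300.

Price 17,900; surplus 14,300.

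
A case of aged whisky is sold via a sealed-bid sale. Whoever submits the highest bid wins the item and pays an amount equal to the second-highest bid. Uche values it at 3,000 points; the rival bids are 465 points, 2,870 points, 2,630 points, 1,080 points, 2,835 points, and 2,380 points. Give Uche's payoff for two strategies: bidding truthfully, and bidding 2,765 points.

(a) 130 points  (b) 0 points

The highest competing bid is 2,870 points.
Bidding truthfully at 3,000 points: Uche has the top bid, wins, and pays the second-highest bid 2,870 points. Payoff = 3,000 points − 2,870 points = 130 points.
Bidding 2,765 points: the top bid is 2,870 points (a rival), so Uche loses. Payoff = 0 points.
Deviating from a truthful bid can only lose payoff in a second-price auction — never gain.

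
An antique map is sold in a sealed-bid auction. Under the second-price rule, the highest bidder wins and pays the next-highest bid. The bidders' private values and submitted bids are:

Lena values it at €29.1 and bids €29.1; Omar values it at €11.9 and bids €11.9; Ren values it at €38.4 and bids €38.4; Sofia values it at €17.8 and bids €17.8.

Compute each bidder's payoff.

Payoffs: Lena €0.0, Omar €0.0, Ren €9.3, Sofia €0.0.

Ordered from highest: Ren €38.4; Lena €29.1; Sofia €17.8; Omar €11.9.
Ren has the top bid and wins; the price is the second-highest bid, €29.1.
Ren's payoff = €38.4 − €29.1 = €9.3. All other bidders lose, so their payoff is 0.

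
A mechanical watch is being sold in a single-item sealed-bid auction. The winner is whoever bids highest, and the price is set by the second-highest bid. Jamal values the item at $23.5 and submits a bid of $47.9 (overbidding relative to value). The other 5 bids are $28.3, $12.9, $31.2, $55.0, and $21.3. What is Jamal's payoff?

Highest competing bid: $55.0.
Jamal's bid $47.9 is not the highest, so Jamal loses, pays nothing, and earns zero payoff.

$0.0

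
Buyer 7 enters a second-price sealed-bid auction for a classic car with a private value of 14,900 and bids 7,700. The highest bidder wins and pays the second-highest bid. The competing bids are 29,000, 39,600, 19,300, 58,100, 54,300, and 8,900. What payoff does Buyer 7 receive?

Payoff = 0.

Highest competing bid: 58,100.
Buyer 7's bid 7,700 is not the highest, so Buyer 7 loses, pays nothing, and earns zero payoff.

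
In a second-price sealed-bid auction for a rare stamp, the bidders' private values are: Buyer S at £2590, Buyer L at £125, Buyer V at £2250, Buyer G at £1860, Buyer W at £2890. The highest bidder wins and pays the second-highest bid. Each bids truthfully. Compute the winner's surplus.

Ordered from highest: Buyer W £2890, then Buyer S £2590, then Buyer V £2250, then Buyer G £1860, then Buyer L £125.
Buyer W wins with the top bid and pays the second-highest, £2590.
Surplus = £2890 − £2590 = £300.

Winner's surplus: £300.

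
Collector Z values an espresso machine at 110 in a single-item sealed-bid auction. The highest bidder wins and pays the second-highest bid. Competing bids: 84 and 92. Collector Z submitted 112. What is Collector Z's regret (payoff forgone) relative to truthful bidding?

Regret: 0.

The highest competing bid is 92.
Bidding truthfully at 110: Collector Z has the top bid, wins, and pays the second-highest bid 92. Payoff = 110 − 92 = 18.
Bidding 112: Collector Z has the top bid, wins, and pays the second-highest bid 92. Payoff = 110 − 92 = 18.
Regret = truthful payoff − actual payoff = 18 − 18 = 0.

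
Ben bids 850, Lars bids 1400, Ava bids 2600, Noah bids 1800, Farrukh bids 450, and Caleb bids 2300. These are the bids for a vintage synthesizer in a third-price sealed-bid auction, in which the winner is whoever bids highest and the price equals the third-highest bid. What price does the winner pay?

1800

Ordered from highest: Ava 2600 > Caleb 2300 > Noah 1800 > Lars 1400 > Ben 850 > Farrukh 450.
Ava is the highest bidder, so Ava wins.
Under the third-price rule, the price is the third-highest bid: 1800.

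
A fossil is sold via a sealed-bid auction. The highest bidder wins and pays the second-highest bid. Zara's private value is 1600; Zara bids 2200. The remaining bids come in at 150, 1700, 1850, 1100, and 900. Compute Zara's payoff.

Highest competing bid: 1850.
Zara's bid 2200 is the highest overall, so Zara wins and pays the second-highest bid, 1850.
Payoff = value − price = 1600 − 1850 = -250.
Overbidding won the item at a price above value — truthful bidding would have avoided this loss.

-250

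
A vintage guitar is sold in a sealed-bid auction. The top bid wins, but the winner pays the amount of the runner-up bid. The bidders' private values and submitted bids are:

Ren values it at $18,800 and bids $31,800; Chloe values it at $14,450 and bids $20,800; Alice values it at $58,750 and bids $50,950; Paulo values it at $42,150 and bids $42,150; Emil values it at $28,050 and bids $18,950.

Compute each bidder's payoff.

Sorted high to low: Alice $50,950; Paulo $42,150; Ren $31,800; Chloe $20,800; Emil $18,950.
Alice has the top bid and wins; the price is the second-highest bid, $42,150.
Alice's payoff = $58,750 − $42,150 = $16,600. All other bidders lose, so their payoff is 0.

Payoffs: Ren $0, Chloe $0, Alice $16,600, Paulo $0, Emil $0.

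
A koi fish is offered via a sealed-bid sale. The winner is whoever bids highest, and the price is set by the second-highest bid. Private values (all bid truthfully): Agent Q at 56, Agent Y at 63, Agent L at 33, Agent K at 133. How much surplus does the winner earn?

Sorted high to low: Agent K 133 > Agent Y 63 > Agent Q 56 > Agent L 33.
Agent K wins with the top bid and pays the second-highest, 63.
Surplus = 133 − 63 = 70.

Winner's surplus: 70.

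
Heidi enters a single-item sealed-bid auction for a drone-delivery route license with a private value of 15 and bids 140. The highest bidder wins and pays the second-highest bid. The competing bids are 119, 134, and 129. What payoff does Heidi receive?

Highest competing bid: 134.
Heidi's bid 140 is the highest overall, so Heidi wins and pays the second-highest bid, 134.
Payoff = value − price = 15 − 134 = -119.
Overbidding won the item at a price above value — truthful bidding would have avoided this loss.

Heidi's payoff: -119.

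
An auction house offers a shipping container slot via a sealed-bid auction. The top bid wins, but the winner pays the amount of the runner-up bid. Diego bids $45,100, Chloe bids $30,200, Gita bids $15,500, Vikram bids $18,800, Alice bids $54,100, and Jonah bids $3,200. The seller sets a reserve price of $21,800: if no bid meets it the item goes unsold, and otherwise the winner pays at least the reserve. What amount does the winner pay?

The winner pays $45,100.

Ordered from highest: Alice $54,100 > Diego $45,100 > Chloe $30,200 > Vikram $18,800 > Gita $15,500 > Jonah $3,200.
Alice has the highest bid, so Alice wins.
The second-highest bid is $45,100, which exceeds the reserve, so that sets the price.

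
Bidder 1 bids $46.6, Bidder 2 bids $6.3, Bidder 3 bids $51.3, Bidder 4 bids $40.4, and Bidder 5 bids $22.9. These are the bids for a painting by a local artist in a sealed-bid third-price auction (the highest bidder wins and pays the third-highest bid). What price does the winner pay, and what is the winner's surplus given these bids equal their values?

Price $40.4; surplus $10.9.

Sorted high to low: Bidder 3 $51.3 > Bidder 1 $46.6 > Bidder 4 $40.4 > Bidder 5 $22.9 > Bidder 2 $6.3.
Bidder 3 is the highest bidder, so Bidder 3 wins.
Under the third-price rule, the price is the third-highest bid: $40.4.
Surplus = $51.3 − $40.4 = $10.9.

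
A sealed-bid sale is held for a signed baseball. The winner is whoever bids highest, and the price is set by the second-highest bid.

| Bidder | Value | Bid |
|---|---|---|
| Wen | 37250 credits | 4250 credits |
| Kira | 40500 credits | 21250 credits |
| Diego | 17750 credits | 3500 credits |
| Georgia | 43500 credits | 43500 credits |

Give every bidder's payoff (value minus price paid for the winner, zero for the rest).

Sorted high to low: Georgia 43500 credits; Kira 21250 credits; Wen 4250 credits; Diego 3500 credits.
Georgia has the top bid and wins; the price is the second-highest bid, 21250 credits.
Georgia's payoff = 43500 credits − 21250 credits = 22250 credits. All other bidders lose, so their payoff is 0.

Payoffs: Wen 0 credits, Kira 0 credits, Diego 0 credits, Georgia 22250 credits.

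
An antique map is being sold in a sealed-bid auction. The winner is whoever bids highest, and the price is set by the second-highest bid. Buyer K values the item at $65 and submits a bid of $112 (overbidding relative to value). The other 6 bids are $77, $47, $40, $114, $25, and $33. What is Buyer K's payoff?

Payoff = $0.

Highest competing bid: $114.
Buyer K's bid $112 is not the highest, so Buyer K loses, pays nothing, and earns zero payoff.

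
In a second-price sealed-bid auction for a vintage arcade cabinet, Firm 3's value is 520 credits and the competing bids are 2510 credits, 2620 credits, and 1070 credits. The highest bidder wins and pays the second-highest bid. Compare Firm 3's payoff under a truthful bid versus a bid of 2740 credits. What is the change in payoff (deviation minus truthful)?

Payoff change: -2100 credits.

The highest competing bid is 2620 credits.
Bidding truthfully at 520 credits: the top bid is 2620 credits (a rival), so Firm 3 loses. Payoff = 0 credits.
Bidding 2740 credits: Firm 3 has the top bid, wins, and pays the second-highest bid 2620 credits. Payoff = 520 credits − 2620 credits = -2100 credits.
Change = -2100 credits − 0 credits = -2100 credits.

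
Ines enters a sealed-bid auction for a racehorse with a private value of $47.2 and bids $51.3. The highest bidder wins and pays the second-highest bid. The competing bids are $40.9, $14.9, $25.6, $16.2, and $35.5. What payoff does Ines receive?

Highest competing bid: $40.9.
Ines's bid $51.3 is the highest overall, so Ines wins and pays the second-highest bid, $40.9.
Payoff = value − price = $47.2 − $40.9 = $6.3.

Ines's payoff: $6.3.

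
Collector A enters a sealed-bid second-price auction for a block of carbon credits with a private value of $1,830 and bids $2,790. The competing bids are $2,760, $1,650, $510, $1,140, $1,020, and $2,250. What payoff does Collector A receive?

Highest competing bid: $2,760.
Collector A's bid $2,790 is the highest overall, so Collector A wins and pays the second-highest bid, $2,760.
Payoff = value − price = $1,830 − $2,760 = -$930.

Collector A's payoff: -$930.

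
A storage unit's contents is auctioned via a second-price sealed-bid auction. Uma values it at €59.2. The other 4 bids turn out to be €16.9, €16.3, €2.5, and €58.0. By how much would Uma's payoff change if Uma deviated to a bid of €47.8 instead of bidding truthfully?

Change in payoff: -€1.2.

The highest competing bid is €58.0.
Bidding truthfully at €59.2: Uma has the top bid, wins, and pays the second-highest bid €58.0. Payoff = €59.2 − €58.0 = €1.2.
Bidding €47.8: the top bid is €58.0 (a rival), so Uma loses. Payoff = €0.0.
Change = €0.0 − €1.2 = -€1.2.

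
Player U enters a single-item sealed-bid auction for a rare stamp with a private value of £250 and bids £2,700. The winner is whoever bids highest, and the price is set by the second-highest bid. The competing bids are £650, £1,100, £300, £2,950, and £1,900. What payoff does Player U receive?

Highest competing bid: £2,950.
Player U's bid £2,700 is not the highest, so Player U loses, pays nothing, and earns zero payoff.

£0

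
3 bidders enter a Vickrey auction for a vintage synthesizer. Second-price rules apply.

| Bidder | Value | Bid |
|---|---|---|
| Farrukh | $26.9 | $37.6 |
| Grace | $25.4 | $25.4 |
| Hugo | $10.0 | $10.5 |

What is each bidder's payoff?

Ordered from highest: Farrukh $37.6 > Grace $25.4 > Hugo $10.5.
Farrukh has the top bid and wins; the price is the second-highest bid, $25.4.
Farrukh's payoff = $26.9 − $25.4 = $1.5. All other bidders lose, so their payoff is 0.

Payoffs: Farrukh $1.5, Grace $0.0, Hugo $0.0.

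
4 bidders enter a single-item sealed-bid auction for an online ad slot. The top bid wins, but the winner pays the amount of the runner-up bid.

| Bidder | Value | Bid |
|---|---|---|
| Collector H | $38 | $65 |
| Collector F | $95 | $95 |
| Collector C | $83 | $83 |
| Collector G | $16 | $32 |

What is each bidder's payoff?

Payoffs: Collector H $0, Collector F $12, Collector C $0, Collector G $0.

Bids in descending order: Collector F $95; Collector C $83; Collector H $65; Collector G $32.
Collector F has the top bid and wins; the price is the second-highest bid, $83.
Collector F's payoff = $95 − $83 = $12. All other bidders lose, so their payoff is 0.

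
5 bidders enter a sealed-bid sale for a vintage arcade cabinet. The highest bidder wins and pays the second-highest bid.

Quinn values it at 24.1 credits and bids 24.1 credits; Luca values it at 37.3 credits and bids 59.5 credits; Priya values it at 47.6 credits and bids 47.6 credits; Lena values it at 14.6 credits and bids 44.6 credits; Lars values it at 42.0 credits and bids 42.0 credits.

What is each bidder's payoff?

Sorted high to low: Luca 59.5 credits > Priya 47.6 credits > Lena 44.6 credits > Lars 42.0 credits > Quinn 24.1 credits.
Luca has the top bid and wins; the price is the second-highest bid, 47.6 credits.
Luca's payoff = 37.3 credits − 47.6 credits = -10.3 credits. All other bidders lose, so their payoff is 0.

Payoffs: Quinn 0.0 credits, Luca -10.3 credits, Priya 0.0 credits, Lena 0.0 credits, Lars 0.0 credits.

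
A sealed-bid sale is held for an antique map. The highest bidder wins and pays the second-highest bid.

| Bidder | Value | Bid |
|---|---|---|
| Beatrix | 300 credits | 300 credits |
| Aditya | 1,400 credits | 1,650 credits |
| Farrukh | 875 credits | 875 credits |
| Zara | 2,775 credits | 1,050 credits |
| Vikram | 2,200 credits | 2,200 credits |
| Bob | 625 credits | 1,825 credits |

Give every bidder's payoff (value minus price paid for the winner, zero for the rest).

Payoffs: Beatrix 0 credits, Aditya 0 credits, Farrukh 0 credits, Zara 0 credits, Vikram 375 credits, Bob 0 credits.

Ranking the bids: Vikram 2,200 credits; Bob 1,825 credits; Aditya 1,650 credits; Zara 1,050 credits; Farrukh 875 credits; Beatrix 300 credits.
Vikram has the top bid and wins; the price is the second-highest bid, 1,825 credits.
Vikram's payoff = 2,200 credits − 1,825 credits = 375 credits. All other bidders lose, so their payoff is 0.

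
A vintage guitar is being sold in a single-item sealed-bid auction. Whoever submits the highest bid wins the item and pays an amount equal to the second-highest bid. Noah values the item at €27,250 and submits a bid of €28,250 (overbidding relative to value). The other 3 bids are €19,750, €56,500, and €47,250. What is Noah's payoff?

Highest competing bid: €56,500.
Noah's bid €28,250 is not the highest, so Noah loses, pays nothing, and earns zero payoff.

Payoff = €0.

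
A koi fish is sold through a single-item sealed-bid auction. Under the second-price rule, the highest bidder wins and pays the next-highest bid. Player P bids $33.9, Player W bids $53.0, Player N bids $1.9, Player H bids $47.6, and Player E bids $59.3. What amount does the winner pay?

Bids in descending order: Player E $59.3; Player W $53.0; Player H $47.6; Player P $33.9; Player N $1.9.
Player E has the highest bid, so Player E wins.
The second-highest bid is $53.0, so that is what Player E pays.

The winner pays $53.0.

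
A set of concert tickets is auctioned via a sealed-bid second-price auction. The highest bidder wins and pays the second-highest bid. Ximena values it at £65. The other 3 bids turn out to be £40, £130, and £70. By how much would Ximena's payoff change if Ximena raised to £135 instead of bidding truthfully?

Payoff change: -£65.

The highest competing bid is £130.
Bidding truthfully at £65: the top bid is £130 (a rival), so Ximena loses. Payoff = £0.
Bidding £135: Ximena has the top bid, wins, and pays the second-highest bid £130. Payoff = £65 − £130 = -£65.
Change = -£65 − £0 = -£65.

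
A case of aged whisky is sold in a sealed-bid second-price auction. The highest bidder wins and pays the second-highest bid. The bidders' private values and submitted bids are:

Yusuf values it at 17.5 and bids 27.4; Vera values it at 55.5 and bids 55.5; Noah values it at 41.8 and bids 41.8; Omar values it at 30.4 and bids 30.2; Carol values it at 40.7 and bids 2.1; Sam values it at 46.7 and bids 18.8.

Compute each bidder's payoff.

Payoffs: Yusuf 0.0, Vera 13.7, Noah 0.0, Omar 0.0, Carol 0.0, Sam 0.0.

Ranking the bids: Vera 55.5; Noah 41.8; Omar 30.2; Yusuf 27.4; Sam 18.8; Carol 2.1.
Vera has the top bid and wins; the price is the second-highest bid, 41.8.
Vera's payoff = 55.5 − 41.8 = 13.7. All other bidders lose, so their payoff is 0.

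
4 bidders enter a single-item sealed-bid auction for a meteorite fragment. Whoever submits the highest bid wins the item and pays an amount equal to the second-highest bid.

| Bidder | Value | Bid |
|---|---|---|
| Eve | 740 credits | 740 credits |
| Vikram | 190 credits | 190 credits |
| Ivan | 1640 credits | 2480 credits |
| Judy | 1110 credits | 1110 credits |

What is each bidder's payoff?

Eve 0 credits, Vikram 0 credits, Ivan 530 credits, Judy 0 credits.

Bids in descending order: Ivan 2480 credits > Judy 1110 credits > Eve 740 credits > Vikram 190 credits.
Ivan has the top bid and wins; the price is the second-highest bid, 1110 credits.
Ivan's payoff = 1640 credits − 1110 credits = 530 credits. All other bidders lose, so their payoff is 0.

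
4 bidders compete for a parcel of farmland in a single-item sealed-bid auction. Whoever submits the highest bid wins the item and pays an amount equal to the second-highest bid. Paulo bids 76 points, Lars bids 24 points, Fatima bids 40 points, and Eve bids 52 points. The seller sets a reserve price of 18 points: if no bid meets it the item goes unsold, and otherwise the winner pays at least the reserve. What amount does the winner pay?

52 points

Ordered from highest: Paulo 76 points, then Eve 52 points, then Fatima 40 points, then Lars 24 points.
Paulo has the highest bid, so Paulo wins.
The second-highest bid is 52 points, which exceeds the reserve, so that sets the price.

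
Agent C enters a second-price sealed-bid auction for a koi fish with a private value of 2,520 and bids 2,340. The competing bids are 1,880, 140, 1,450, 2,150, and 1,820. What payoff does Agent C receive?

Highest competing bid: 2,150.
Agent C's bid 2,340 is the highest overall, so Agent C wins and pays the second-highest bid, 2,150.
Payoff = value − price = 2,520 − 2,150 = 370.

Payoff = 370.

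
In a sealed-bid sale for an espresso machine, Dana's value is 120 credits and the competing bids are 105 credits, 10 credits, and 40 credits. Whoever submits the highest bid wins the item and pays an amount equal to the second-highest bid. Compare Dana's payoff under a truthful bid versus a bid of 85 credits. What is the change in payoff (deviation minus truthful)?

The highest competing bid is 105 credits.
Bidding truthfully at 120 credits: Dana has the top bid, wins, and pays the second-highest bid 105 credits. Payoff = 120 credits − 105 credits = 15 credits.
Bidding 85 credits: the top bid is 105 credits (a rival), so Dana loses. Payoff = 0 credits.
Change = 0 credits − 15 credits = -15 credits.
Deviating from a truthful bid can only lose payoff in a second-price auction — never gain.

Change in payoff: -15 credits.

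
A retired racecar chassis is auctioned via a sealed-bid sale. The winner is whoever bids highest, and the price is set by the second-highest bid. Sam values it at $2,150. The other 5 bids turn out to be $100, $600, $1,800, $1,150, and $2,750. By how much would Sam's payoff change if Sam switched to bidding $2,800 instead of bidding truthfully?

The highest competing bid is $2,750.
Bidding truthfully at $2,150: the top bid is $2,750 (a rival), so Sam loses. Payoff = $0.
Bidding $2,800: Sam has the top bid, wins, and pays the second-highest bid $2,750. Payoff = $2,150 − $2,750 = -$600.
Change = -$600 − $0 = -$600.

-$600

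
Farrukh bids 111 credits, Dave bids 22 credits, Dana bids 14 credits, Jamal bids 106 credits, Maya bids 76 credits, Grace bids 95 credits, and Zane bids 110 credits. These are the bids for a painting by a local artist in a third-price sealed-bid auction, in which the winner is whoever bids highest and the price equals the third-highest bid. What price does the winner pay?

Ranking the bids: Farrukh 111 credits, then Zane 110 credits, then Jamal 106 credits, then Grace 95 credits, then Maya 76 credits, then Dave 22 credits, then Dana 14 credits.
Farrukh is the highest bidder, so Farrukh wins.
Under the third-price rule, the price is the third-highest bid: 106 credits.

106 credits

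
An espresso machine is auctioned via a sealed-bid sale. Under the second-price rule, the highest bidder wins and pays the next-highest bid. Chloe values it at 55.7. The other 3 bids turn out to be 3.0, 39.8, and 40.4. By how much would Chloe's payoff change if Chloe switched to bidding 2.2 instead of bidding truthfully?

The highest competing bid is 40.4.
Bidding truthfully at 55.7: Chloe has the top bid, wins, and pays the second-highest bid 40.4. Payoff = 55.7 − 40.4 = 15.3.
Bidding 2.2: the top bid is 40.4 (a rival), so Chloe loses. Payoff = 0.0.
Change = 0.0 − 15.3 = -15.3.

Payoff change: -15.3.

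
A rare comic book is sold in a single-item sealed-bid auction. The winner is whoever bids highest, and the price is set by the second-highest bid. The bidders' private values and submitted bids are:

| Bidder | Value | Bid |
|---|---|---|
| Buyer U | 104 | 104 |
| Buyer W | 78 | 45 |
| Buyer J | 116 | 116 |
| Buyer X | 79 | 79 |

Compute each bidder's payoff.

Ranking the bids: Buyer J 116, then Buyer U 104, then Buyer X 79, then Buyer W 45.
Buyer J has the top bid and wins; the price is the second-highest bid, 104.
Buyer J's payoff = 116 − 104 = 12. All other bidders lose, so their payoff is 0.

Buyer U 0, Buyer W 0, Buyer J 12, Buyer X 0.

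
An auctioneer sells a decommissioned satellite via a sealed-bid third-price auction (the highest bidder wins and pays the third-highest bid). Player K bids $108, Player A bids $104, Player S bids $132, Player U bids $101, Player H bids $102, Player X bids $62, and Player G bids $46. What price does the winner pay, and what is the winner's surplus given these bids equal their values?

The winner pays $104 for a surplus of $28.

Ordered from highest: Player S $132, then Player K $108, then Player A $104, then Player H $102, then Player U $101, then Player X $62, then Player G $46.
Player S is the highest bidder, so Player S wins.
Under the third-price rule, the price is the third-highest bid: $104.
Surplus = $132 − $104 = $28.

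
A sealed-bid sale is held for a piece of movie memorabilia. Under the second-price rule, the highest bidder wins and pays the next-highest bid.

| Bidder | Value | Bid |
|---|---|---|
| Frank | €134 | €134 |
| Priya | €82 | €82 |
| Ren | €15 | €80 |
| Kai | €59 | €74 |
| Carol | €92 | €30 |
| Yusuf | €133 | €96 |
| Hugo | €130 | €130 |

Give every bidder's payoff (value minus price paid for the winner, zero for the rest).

Ordered from highest: Frank €134 > Hugo €130 > Yusuf €96 > Priya €82 > Ren €80 > Kai €74 > Carol €30.
Frank has the top bid and wins; the price is the second-highest bid, €130.
Frank's payoff = €134 − €130 = €4. All other bidders lose, so their payoff is 0.

Payoffs: Frank €4, Priya €0, Ren €0, Kai €0, Carol €0, Yusuf €0, Hugo €0.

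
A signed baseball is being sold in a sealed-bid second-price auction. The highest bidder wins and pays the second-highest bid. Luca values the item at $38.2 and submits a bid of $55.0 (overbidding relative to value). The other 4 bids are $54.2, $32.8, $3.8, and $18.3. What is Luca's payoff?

Payoff = -$16.0.

Highest competing bid: $54.2.
Luca's bid $55.0 is the highest overall, so Luca wins and pays the second-highest bid, $54.2.
Payoff = value − price = $38.2 − $54.2 = -$16.0.
Overbidding won the item at a price above value — truthful bidding would have avoided this loss.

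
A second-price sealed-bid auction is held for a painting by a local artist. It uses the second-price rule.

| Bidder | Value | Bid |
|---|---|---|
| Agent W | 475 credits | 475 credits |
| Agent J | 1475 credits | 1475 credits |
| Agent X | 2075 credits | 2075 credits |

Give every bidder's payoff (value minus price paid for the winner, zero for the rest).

Payoffs: Agent W 0 credits, Agent J 0 credits, Agent X 600 credits.

Ordered from highest: Agent X 2075 credits, then Agent J 1475 credits, then Agent W 475 credits.
Agent X has the top bid and wins; the price is the second-highest bid, 1475 credits.
Agent X's payoff = 2075 credits − 1475 credits = 600 credits. All other bidders lose, so their payoff is 0.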